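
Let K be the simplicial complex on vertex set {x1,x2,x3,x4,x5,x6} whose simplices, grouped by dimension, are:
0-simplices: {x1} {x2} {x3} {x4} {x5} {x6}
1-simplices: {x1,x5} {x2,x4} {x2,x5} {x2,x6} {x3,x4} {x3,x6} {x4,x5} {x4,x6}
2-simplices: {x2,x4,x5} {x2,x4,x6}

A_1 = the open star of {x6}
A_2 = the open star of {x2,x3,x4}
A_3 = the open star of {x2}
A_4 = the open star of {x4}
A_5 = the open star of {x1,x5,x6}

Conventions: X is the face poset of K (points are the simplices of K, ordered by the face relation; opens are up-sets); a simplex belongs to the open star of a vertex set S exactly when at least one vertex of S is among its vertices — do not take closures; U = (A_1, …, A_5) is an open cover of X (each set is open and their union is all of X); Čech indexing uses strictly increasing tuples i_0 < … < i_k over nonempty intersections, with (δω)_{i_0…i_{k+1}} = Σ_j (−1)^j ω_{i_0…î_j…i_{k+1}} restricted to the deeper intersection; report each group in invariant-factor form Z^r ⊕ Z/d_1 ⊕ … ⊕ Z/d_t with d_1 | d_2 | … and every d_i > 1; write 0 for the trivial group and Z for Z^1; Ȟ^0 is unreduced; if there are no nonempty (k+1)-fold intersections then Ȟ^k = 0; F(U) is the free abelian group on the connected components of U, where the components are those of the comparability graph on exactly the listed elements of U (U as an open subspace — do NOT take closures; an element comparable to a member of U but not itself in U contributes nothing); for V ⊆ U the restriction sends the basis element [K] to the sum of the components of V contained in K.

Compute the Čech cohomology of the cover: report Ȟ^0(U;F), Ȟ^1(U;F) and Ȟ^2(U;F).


Ȟ^0 ≅ Z,  Ȟ^1 ≅ Z,  Ȟ^2 ≅ 0

nonempty overlaps:
  A1={{x6},{x2,x6},{x3,x6},{x4,x6},{x2,x4,x6}} A2={{x2},{x3},{x4},{x2,x4},{x2,x5},{x2,x6},{x3,x4},{x3,x6},{x4,x5},{x4,x6},{x2,x4,x5},{x2,x4,x6}} A3={{x2},{x2,x4},{x2,x5},{x2,x6},{x2,x4,x5},{x2,x4,x6}} A4={{x4},{x2,x4},{x3,x4},{x4,x5},{x4,x6},{x2,x4,x5},{x2,x4,x6}} A5={{x1},{x5},{x6},{x1,x5},{x2,x5},{x2,x6},{x3,x6},{x4,x5},{x4,x6},{x2,x4,x5},{x2,x4,x6}}
  A12={{x2,x6},{x3,x6},{x4,x6},{x2,x4,x6}} A13={{x2,x6},{x2,x4,x6}} A14={{x4,x6},{x2,x4,x6}} A15={{x6},{x2,x6},{x3,x6},{x4,x6},{x2,x4,x6}} A23={{x2},{x2,x4},{x2,x5},{x2,x6},{x2,x4,x5},{x2,x4,x6}} A24={{x4},{x2,x4},{x3,x4},{x4,x5},{x4,x6},{x2,x4,x5},{x2,x4,x6}} A25={{x2,x5},{x2,x6},{x3,x6},{x4,x5},{x4,x6},{x2,x4,x5},{x2,x4,x6}} A34={{x2,x4},{x2,x4,x5},{x2,x4,x6}} A35={{x2,x5},{x2,x6},{x2,x4,x5},{x2,x4,x6}} A45={{x4,x5},{x4,x6},{x2,x4,x5},{x2,x4,x6}}
  A123={{x2,x6},{x2,x4,x6}} A124={{x4,x6},{x2,x4,x6}} A125={{x2,x6},{x3,x6},{x4,x6},{x2,x4,x6}} A134={{x2,x4,x6}} A135={{x2,x6},{x2,x4,x6}} A145={{x4,x6},{x2,x4,x6}} A234={{x2,x4},{x2,x4,x5},{x2,x4,x6}} A235={{x2,x5},{x2,x6},{x2,x4,x5},{x2,x4,x6}} A245={{x4,x5},{x4,x6},{x2,x4,x5},{x2,x4,x6}} A345={{x2,x4,x5},{x2,x4,x6}}
  A1234={{x2,x4,x6}} A1235={{x2,x6},{x2,x4,x6}} A1245={{x4,x6},{x2,x4,x6}} A1345={{x2,x4,x6}} A2345={{x2,x4,x5},{x2,x4,x6}}
  A12345={{x2,x4,x6}}
components per intersection:
  A1: {{x6},{x2,x6},{x3,x6},{x4,x6},{x2,x4,x6}}
  A2: {{x2},{x3},{x4},{x2,x4},{x2,x5},{x2,x6},{x3,x4},{x3,x6},{x4,x5},{x4,x6},{x2,x4,x5},{x2,x4,x6}}
  A3: {{x2},{x2,x4},{x2,x5},{x2,x6},{x2,x4,x5},{x2,x4,x6}}
  A4: {{x4},{x2,x4},{x3,x4},{x4,x5},{x4,x6},{x2,x4,x5},{x2,x4,x6}}
  A5: {{x1},{x5},{x1,x5},{x2,x5},{x4,x5},{x2,x4,x5}} {{x6},{x2,x6},{x3,x6},{x4,x6},{x2,x4,x6}}
  A12: {{x2,x6},{x4,x6},{x2,x4,x6}} {{x3,x6}}
  A13: {{x2,x6},{x2,x4,x6}}
  A14: {{x4,x6},{x2,x4,x6}}
  A15: {{x6},{x2,x6},{x3,x6},{x4,x6},{x2,x4,x6}}
  A23: {{x2},{x2,x4},{x2,x5},{x2,x6},{x2,x4,x5},{x2,x4,x6}}
  A24: {{x4},{x2,x4},{x3,x4},{x4,x5},{x4,x6},{x2,x4,x5},{x2,x4,x6}}
  A25: {{x2,x5},{x4,x5},{x2,x4,x5}} {{x2,x6},{x4,x6},{x2,x4,x6}} {{x3,x6}}
  A34: {{x2,x4},{x2,x4,x5},{x2,x4,x6}}
  A35: {{x2,x5},{x2,x4,x5}} {{x2,x6},{x2,x4,x6}}
  A45: {{x4,x5},{x2,x4,x5}} {{x4,x6},{x2,x4,x6}}
  A123: {{x2,x6},{x2,x4,x6}}
  A124: {{x4,x6},{x2,x4,x6}}
  A125: {{x2,x6},{x4,x6},{x2,x4,x6}} {{x3,x6}}
  A134: {{x2,x4,x6}}
  A135: {{x2,x6},{x2,x4,x6}}
  A145: {{x4,x6},{x2,x4,x6}}
  A234: {{x2,x4},{x2,x4,x5},{x2,x4,x6}}
  A235: {{x2,x5},{x2,x4,x5}} {{x2,x6},{x2,x4,x6}}
  A245: {{x4,x5},{x2,x4,x5}} {{x4,x6},{x2,x4,x6}}
  A345: {{x2,x4,x5}} {{x2,x4,x6}}
  A1234: {{x2,x4,x6}}
  A1235: {{x2,x6},{x2,x4,x6}}
  A1245: {{x4,x6},{x2,x4,x6}}
  A1345: {{x2,x4,x6}}
  A2345: {{x2,x4,x5}} {{x2,x4,x6}}
  A12345: {{x2,x4,x6}}
C dims 6,15,14,6; δ0: rk 5, SNF 1^5; δ1: rk 9, SNF 1^9; δ2: rk 5, SNF 1^5
degree 0: 6−5−0 = 1 → Ȟ^0 ≅ Z
degree 1: 15−9−5 = 1 → Ȟ^1 ≅ Z
degree 2: 14−5−9 = 0 → Ȟ^2 ≅ 0


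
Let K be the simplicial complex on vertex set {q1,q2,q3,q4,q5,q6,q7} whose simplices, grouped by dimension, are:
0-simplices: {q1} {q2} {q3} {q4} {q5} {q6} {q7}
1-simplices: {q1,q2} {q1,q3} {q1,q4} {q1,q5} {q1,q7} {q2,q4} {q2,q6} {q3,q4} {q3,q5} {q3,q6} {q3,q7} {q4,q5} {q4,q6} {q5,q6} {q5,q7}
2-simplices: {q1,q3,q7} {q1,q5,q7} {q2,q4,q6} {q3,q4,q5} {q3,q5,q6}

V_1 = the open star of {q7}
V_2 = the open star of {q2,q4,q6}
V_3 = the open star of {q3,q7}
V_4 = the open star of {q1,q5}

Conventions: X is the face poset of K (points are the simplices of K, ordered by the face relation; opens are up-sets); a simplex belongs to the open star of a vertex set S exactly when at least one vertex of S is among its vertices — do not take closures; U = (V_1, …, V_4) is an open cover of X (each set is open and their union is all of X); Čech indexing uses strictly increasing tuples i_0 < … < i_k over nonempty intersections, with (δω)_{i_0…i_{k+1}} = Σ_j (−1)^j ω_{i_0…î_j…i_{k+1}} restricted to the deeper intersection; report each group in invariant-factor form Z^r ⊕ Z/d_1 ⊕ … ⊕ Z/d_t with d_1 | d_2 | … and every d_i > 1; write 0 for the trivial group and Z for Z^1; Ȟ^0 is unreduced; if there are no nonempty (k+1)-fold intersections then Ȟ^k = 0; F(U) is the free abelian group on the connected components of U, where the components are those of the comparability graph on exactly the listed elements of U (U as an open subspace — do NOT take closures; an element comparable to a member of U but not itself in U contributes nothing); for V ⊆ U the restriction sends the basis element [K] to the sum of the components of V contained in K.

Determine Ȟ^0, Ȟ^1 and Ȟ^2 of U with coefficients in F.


Ȟ^0 ≅ Z, Ȟ^1 ≅ Z^4 and Ȟ^2 ≅ 0

cover nerve:
  V1={{q7},{q1,q7},{q3,q7},{q5,q7},{q1,q3,q7},{q1,q5,q7}} V2={{q2},{q4},{q6},{q1,q2},{q1,q4},{q2,q4},{q2,q6},{q3,q4},{q3,q6},{q4,q5},{q4,q6},{q5,q6},{q2,q4,q6},{q3,q4,q5},{q3,q5,q6}} V3={{q3},{q7},{q1,q3},{q1,q7},{q3,q4},{q3,q5},{q3,q6},{q3,q7},{q5,q7},{q1,q3,q7},{q1,q5,q7},{q3,q4,q5},{q3,q5,q6}} V4={{q1},{q5},{q1,q2},{q1,q3},{q1,q4},{q1,q5},{q1,q7},{q3,q5},{q4,q5},{q5,q6},{q5,q7},{q1,q3,q7},{q1,q5,q7},{q3,q4,q5},{q3,q5,q6}}
  V13={{q7},{q1,q7},{q3,q7},{q5,q7},{q1,q3,q7},{q1,q5,q7}} V14={{q1,q7},{q5,q7},{q1,q3,q7},{q1,q5,q7}} V23={{q3,q4},{q3,q6},{q3,q4,q5},{q3,q5,q6}} V24={{q1,q2},{q1,q4},{q4,q5},{q5,q6},{q3,q4,q5},{q3,q5,q6}} V34={{q1,q3},{q1,q7},{q3,q5},{q5,q7},{q1,q3,q7},{q1,q5,q7},{q3,q4,q5},{q3,q5,q6}}
  V134={{q1,q7},{q5,q7},{q1,q3,q7},{q1,q5,q7}} V234={{q3,q4,q5},{q3,q5,q6}}
components per intersection:
  V1: {{q7},{q1,q7},{q3,q7},{q5,q7},{q1,q3,q7},{q1,q5,q7}}
  V2: {{q2},{q4},{q6},{q1,q2},{q1,q4},{q2,q4},{q2,q6},{q3,q4},{q3,q6},{q4,q5},{q4,q6},{q5,q6},{q2,q4,q6},{q3,q4,q5},{q3,q5,q6}}
  V3: {{q3},{q7},{q1,q3},{q1,q7},{q3,q4},{q3,q5},{q3,q6},{q3,q7},{q5,q7},{q1,q3,q7},{q1,q5,q7},{q3,q4,q5},{q3,q5,q6}}
  V4: {{q1},{q5},{q1,q2},{q1,q3},{q1,q4},{q1,q5},{q1,q7},{q3,q5},{q4,q5},{q5,q6},{q5,q7},{q1,q3,q7},{q1,q5,q7},{q3,q4,q5},{q3,q5,q6}}
  V13: {{q7},{q1,q7},{q3,q7},{q5,q7},{q1,q3,q7},{q1,q5,q7}}
  V14: {{q1,q7},{q5,q7},{q1,q3,q7},{q1,q5,q7}}
  V23: {{q3,q4},{q3,q4,q5}} {{q3,q6},{q3,q5,q6}}
  V24: {{q1,q2}} {{q1,q4}} {{q4,q5},{q3,q4,q5}} {{q5,q6},{q3,q5,q6}}
  V34: {{q1,q3},{q1,q7},{q5,q7},{q1,q3,q7},{q1,q5,q7}} {{q3,q5},{q3,q4,q5},{q3,q5,q6}}
  V134: {{q1,q7},{q5,q7},{q1,q3,q7},{q1,q5,q7}}
  V234: {{q3,q4,q5}} {{q3,q5,q6}}
C dims 4,10,3; δ0: rk 3, SNF 1^3; δ1: rk 3, SNF 1^3
Ȟ^0: (4−3)−0=1 ⇒ Z
Ȟ^1: (10−3)−3=4 ⇒ Z^4
Ȟ^2: (3−0)−3=0 ⇒ 0


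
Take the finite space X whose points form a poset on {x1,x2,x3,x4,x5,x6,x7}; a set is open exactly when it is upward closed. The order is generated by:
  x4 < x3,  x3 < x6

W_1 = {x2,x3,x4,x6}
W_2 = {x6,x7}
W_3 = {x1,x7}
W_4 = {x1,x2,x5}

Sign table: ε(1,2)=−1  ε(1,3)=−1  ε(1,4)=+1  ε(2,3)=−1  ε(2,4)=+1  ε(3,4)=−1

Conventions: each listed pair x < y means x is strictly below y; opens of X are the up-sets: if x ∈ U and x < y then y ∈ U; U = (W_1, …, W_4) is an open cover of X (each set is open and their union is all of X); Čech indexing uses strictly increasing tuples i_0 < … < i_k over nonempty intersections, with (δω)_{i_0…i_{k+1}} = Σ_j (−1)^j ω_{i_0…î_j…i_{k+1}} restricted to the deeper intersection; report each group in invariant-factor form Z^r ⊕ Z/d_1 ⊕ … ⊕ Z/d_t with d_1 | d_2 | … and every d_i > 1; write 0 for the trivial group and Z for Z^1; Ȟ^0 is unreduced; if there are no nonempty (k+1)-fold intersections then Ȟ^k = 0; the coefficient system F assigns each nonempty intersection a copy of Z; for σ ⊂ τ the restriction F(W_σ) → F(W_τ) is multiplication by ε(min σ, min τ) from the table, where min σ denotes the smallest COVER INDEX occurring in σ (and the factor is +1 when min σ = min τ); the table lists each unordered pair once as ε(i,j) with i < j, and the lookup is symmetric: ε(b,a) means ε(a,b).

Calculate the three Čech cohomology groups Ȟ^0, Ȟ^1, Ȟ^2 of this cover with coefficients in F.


Ȟ^0(U;F) ≅ 0, Ȟ^1(U;F) ≅ Z/2, Ȟ^2(U;F) ≅ 0

intersection data:
  W12={x6} W14={x2} W23={x7} W34={x1}
C dims 4,4; δ0: rk 4, SNF 1^3·2
Ȟ^0 = (4 − 4) − 0 = 0, so Ȟ^0 ≅ 0
Ȟ^1 = (4 − 0) − 4 = 0 plus torsion [2], so Ȟ^1 ≅ Z/2
Ȟ^2 = (0 − 0) − 0 = 0, so Ȟ^2 ≅ 0


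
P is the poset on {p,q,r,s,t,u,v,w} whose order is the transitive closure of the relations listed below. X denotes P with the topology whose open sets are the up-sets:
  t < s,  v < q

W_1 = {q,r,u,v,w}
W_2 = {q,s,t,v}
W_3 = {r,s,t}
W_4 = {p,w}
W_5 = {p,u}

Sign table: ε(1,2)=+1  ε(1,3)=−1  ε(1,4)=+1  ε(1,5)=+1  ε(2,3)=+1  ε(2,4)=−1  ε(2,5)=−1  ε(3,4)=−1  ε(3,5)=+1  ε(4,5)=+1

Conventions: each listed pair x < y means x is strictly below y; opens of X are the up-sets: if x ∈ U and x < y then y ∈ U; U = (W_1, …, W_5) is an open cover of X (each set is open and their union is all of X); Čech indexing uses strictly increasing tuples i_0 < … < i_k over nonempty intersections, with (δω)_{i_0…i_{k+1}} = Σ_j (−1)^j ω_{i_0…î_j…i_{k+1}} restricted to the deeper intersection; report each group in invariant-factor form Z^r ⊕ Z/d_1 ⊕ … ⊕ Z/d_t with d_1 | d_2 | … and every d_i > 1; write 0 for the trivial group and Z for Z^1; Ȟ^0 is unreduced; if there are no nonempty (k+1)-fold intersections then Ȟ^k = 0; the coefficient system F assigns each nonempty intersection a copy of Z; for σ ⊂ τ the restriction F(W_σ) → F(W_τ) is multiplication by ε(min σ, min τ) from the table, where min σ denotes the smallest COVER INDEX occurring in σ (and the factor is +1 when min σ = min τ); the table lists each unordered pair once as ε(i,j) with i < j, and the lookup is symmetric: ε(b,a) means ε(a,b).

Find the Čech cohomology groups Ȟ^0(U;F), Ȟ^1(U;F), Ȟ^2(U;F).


Ȟ^0 = 0, Ȟ^1 = Z ⊕ Z/2, Ȟ^2 = 0

nerve simplices:
  W12={q,v} W13={r} W14={w} W15={u} W23={s,t} W45={p}
C dims 5,6; δ0: rk 5, SNF 1^4·2
degree 0: 5−5−0 = 0 → Ȟ^0 ≅ 0
degree 1: 6−0−5 = 1 plus torsion [2] → Ȟ^1 ≅ Z ⊕ Z/2
degree 2: 0−0−0 = 0 → Ȟ^2 ≅ 0


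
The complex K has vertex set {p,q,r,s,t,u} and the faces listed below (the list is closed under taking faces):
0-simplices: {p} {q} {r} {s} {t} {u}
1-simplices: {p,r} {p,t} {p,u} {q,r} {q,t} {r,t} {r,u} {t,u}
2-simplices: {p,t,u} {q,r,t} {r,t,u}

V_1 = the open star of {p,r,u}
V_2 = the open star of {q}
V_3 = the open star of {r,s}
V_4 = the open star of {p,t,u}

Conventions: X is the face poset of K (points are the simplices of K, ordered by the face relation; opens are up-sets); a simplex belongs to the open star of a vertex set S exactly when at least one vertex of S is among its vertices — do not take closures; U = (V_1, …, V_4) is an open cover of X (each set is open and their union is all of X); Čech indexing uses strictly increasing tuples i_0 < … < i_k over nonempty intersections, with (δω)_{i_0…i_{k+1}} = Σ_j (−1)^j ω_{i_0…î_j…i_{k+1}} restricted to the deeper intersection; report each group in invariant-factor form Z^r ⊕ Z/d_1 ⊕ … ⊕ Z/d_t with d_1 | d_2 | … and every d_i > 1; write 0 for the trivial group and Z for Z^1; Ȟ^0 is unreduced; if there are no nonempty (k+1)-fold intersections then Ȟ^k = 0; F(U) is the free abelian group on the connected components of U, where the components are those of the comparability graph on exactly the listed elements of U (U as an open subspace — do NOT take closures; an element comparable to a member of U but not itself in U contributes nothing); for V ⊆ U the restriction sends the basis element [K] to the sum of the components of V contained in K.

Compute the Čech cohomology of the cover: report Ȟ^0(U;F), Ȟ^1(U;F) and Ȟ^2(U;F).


Ȟ^0 = Z^2,  Ȟ^1 = 0,  Ȟ^2 = 0

intersection data:
  V1={{p},{r},{u},{p,r},{p,t},{p,u},{q,r},{r,t},{r,u},{t,u},{p,t,u},{q,r,t},{r,t,u}} V2={{q},{q,r},{q,t},{q,r,t}} V3={{r},{s},{p,r},{q,r},{r,t},{r,u},{q,r,t},{r,t,u}} V4={{p},{t},{u},{p,r},{p,t},{p,u},{q,t},{r,t},{r,u},{t,u},{p,t,u},{q,r,t},{r,t,u}}
  V12={{q,r},{q,r,t}} V13={{r},{p,r},{q,r},{r,t},{r,u},{q,r,t},{r,t,u}} V14={{p},{u},{p,r},{p,t},{p,u},{r,t},{r,u},{t,u},{p,t,u},{q,r,t},{r,t,u}} V23={{q,r},{q,r,t}} V24={{q,t},{q,r,t}} V34={{p,r},{r,t},{r,u},{q,r,t},{r,t,u}}
  V123={{q,r},{q,r,t}} V124={{q,r,t}} V134={{p,r},{r,t},{r,u},{q,r,t},{r,t,u}} V234={{q,r,t}}
  V1234={{q,r,t}}
components per intersection:
  V1: {{p},{r},{u},{p,r},{p,t},{p,u},{q,r},{r,t},{r,u},{t,u},{p,t,u},{q,r,t},{r,t,u}}
  V2: {{q},{q,r},{q,t},{q,r,t}}
  V3: {{r},{p,r},{q,r},{r,t},{r,u},{q,r,t},{r,t,u}} {{s}}
  V4: {{p},{t},{u},{p,r},{p,t},{p,u},{q,t},{r,t},{r,u},{t,u},{p,t,u},{q,r,t},{r,t,u}}
  V12: {{q,r},{q,r,t}}
  V13: {{r},{p,r},{q,r},{r,t},{r,u},{q,r,t},{r,t,u}}
  V14: {{p},{u},{p,r},{p,t},{p,u},{r,t},{r,u},{t,u},{p,t,u},{q,r,t},{r,t,u}}
  V23: {{q,r},{q,r,t}}
  V24: {{q,t},{q,r,t}}
  V34: {{p,r}} {{r,t},{r,u},{q,r,t},{r,t,u}}
  V123: {{q,r},{q,r,t}}
  V124: {{q,r,t}}
  V134: {{p,r}} {{r,t},{r,u},{q,r,t},{r,t,u}}
  V234: {{q,r,t}}
  V1234: {{q,r,t}}
C dims 5,7,5,1; δ0: rk 3, SNF 1^3; δ1: rk 4, SNF 1^4; δ2: rk 1, SNF 1^1
Ȟ^0 = (5 − 3) − 0 = 2, so Ȟ^0 ≅ Z^2
Ȟ^1 = (7 − 4) − 3 = 0, so Ȟ^1 ≅ 0
Ȟ^2 = (5 − 1) − 4 = 0, so Ȟ^2 ≅ 0


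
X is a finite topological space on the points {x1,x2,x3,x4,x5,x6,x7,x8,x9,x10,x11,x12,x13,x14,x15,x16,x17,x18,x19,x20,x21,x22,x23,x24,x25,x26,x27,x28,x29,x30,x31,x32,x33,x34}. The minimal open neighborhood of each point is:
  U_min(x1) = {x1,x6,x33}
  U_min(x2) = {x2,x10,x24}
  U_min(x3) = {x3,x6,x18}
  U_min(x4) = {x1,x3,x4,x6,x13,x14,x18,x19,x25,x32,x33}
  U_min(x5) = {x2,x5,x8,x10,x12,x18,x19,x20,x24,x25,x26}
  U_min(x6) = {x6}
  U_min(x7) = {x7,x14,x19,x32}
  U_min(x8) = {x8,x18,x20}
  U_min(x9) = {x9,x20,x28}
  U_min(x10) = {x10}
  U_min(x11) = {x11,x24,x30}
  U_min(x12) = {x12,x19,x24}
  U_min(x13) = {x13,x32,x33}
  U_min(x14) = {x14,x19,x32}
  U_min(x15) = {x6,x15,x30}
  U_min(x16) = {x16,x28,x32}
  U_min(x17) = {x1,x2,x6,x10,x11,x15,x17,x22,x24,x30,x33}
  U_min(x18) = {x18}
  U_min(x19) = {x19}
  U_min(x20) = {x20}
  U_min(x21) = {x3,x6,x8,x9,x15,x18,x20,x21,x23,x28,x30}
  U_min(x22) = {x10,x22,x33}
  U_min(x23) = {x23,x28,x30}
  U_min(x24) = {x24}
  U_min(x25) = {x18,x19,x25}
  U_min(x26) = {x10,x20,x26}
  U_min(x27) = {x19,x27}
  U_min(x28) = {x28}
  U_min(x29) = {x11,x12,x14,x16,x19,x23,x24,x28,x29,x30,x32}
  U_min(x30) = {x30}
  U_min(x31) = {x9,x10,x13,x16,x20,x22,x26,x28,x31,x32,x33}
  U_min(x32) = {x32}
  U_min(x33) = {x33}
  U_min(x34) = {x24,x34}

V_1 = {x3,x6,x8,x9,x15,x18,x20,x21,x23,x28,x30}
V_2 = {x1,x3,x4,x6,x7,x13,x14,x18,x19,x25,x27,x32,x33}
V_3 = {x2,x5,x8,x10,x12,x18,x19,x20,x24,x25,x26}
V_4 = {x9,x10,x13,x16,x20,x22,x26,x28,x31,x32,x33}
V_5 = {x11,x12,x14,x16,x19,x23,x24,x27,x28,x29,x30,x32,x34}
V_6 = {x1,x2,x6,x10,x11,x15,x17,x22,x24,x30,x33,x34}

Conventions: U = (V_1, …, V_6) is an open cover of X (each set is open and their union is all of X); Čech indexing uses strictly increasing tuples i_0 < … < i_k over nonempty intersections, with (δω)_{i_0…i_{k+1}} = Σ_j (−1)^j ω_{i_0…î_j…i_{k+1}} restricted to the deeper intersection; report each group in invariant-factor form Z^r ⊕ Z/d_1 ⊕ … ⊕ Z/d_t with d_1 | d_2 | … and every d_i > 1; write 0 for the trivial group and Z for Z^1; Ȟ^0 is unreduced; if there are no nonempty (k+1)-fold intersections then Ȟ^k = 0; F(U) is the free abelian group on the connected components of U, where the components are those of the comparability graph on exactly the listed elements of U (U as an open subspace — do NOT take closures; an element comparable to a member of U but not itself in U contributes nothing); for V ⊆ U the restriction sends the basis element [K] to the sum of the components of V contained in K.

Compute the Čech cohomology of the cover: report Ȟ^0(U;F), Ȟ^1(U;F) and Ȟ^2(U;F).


Ȟ^0 ≅ Z,  Ȟ^1 ≅ 0,  Ȟ^2 ≅ Z/2

intersection data:
  V12={x3,x6,x18} V13={x8,x18,x20} V14={x9,x20,x28} V15={x23,x28,x30} V16={x6,x15,x30} V23={x18,x19,x25} V24={x13,x32,x33} V25={x14,x19,x27,x32} V26={x1,x6,x33} V34={x10,x20,x26} V35={x12,x19,x24} V36={x2,x10,x24} V45={x16,x28,x32} V46={x10,x22,x33} V56={x11,x24,x30,x34}
  V123={x18} V126={x6} V134={x20} V145={x28} V156={x30} V235={x19} V245={x32} V246={x33} V346={x10} V356={x24}
components per intersection:
  V1: {x3,x6,x8,x9,x15,x18,x20,x21,x23,x28,x30}
  V2: {x1,x3,x4,x6,x7,x13,x14,x18,x19,x25,x27,x32,x33}
  V3: {x2,x5,x8,x10,x12,x18,x19,x20,x24,x25,x26}
  V4: {x9,x10,x13,x16,x20,x22,x26,x28,x31,x32,x33}
  V5: {x11,x12,x14,x16,x19,x23,x24,x27,x28,x29,x30,x32,x34}
  V6: {x1,x2,x6,x10,x11,x15,x17,x22,x24,x30,x33,x34}
  V12: {x3,x6,x18}
  V13: {x8,x18,x20}
  V14: {x9,x20,x28}
  V15: {x23,x28,x30}
  V16: {x6,x15,x30}
  V23: {x18,x19,x25}
  V24: {x13,x32,x33}
  V25: {x14,x19,x27,x32}
  V26: {x1,x6,x33}
  V34: {x10,x20,x26}
  V35: {x12,x19,x24}
  V36: {x2,x10,x24}
  V45: {x16,x28,x32}
  V46: {x10,x22,x33}
  V56: {x11,x24,x30,x34}
  V123: {x18}
  V126: {x6}
  V134: {x20}
  V145: {x28}
  V156: {x30}
  V235: {x19}
  V245: {x32}
  V246: {x33}
  V346: {x10}
  V356: {x24}
C dims 6,15,10; δ0: rk 5, SNF 1^5; δ1: rk 10, SNF 1^9·2
Ȟ^0 = (6 − 5) − 0 = 1, so Ȟ^0 ≅ Z
Ȟ^1 = (15 − 10) − 5 = 0, so Ȟ^1 ≅ 0
Ȟ^2 = (10 − 0) − 10 = 0 plus torsion [2], so Ȟ^2 ≅ Z/2


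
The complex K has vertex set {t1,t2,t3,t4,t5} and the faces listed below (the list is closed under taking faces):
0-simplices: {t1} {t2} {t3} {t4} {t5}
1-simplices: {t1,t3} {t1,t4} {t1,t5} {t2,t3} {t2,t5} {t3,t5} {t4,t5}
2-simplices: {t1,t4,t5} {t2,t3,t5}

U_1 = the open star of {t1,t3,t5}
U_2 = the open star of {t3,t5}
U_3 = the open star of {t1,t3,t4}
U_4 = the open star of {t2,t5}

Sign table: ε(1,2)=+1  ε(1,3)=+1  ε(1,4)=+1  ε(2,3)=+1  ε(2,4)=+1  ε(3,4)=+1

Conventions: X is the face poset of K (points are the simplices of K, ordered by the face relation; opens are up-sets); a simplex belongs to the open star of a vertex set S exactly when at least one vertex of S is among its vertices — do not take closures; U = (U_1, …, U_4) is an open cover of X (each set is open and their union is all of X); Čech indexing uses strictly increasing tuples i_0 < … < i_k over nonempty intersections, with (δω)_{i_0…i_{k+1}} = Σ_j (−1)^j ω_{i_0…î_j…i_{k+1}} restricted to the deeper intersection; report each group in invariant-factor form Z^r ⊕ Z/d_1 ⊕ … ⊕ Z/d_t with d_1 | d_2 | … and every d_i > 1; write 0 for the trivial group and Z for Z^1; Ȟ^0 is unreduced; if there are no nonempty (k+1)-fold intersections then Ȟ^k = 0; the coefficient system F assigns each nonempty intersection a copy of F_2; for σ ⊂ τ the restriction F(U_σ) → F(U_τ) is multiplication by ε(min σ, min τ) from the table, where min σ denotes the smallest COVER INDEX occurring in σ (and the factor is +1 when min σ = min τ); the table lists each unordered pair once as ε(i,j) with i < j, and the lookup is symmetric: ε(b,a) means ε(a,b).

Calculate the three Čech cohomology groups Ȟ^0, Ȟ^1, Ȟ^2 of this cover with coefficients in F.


Ȟ^0 ≅ Z/2, Ȟ^1 ≅ 0 and Ȟ^2 ≅ 0

nerve simplices:
  U1={{t1},{t3},{t5},{t1,t3},{t1,t4},{t1,t5},{t2,t3},{t2,t5},{t3,t5},{t4,t5},{t1,t4,t5},{t2,t3,t5}} U2={{t3},{t5},{t1,t3},{t1,t5},{t2,t3},{t2,t5},{t3,t5},{t4,t5},{t1,t4,t5},{t2,t3,t5}} U3={{t1},{t3},{t4},{t1,t3},{t1,t4},{t1,t5},{t2,t3},{t3,t5},{t4,t5},{t1,t4,t5},{t2,t3,t5}} U4={{t2},{t5},{t1,t5},{t2,t3},{t2,t5},{t3,t5},{t4,t5},{t1,t4,t5},{t2,t3,t5}}
  U12={{t3},{t5},{t1,t3},{t1,t5},{t2,t3},{t2,t5},{t3,t5},{t4,t5},{t1,t4,t5},{t2,t3,t5}} U13={{t1},{t3},{t1,t3},{t1,t4},{t1,t5},{t2,t3},{t3,t5},{t4,t5},{t1,t4,t5},{t2,t3,t5}} U14={{t5},{t1,t5},{t2,t3},{t2,t5},{t3,t5},{t4,t5},{t1,t4,t5},{t2,t3,t5}} U23={{t3},{t1,t3},{t1,t5},{t2,t3},{t3,t5},{t4,t5},{t1,t4,t5},{t2,t3,t5}} U24={{t5},{t1,t5},{t2,t3},{t2,t5},{t3,t5},{t4,t5},{t1,t4,t5},{t2,t3,t5}} U34={{t1,t5},{t2,t3},{t3,t5},{t4,t5},{t1,t4,t5},{t2,t3,t5}}
  U123={{t3},{t1,t3},{t1,t5},{t2,t3},{t3,t5},{t4,t5},{t1,t4,t5},{t2,t3,t5}} U124={{t5},{t1,t5},{t2,t3},{t2,t5},{t3,t5},{t4,t5},{t1,t4,t5},{t2,t3,t5}} U134={{t1,t5},{t2,t3},{t3,t5},{t4,t5},{t1,t4,t5},{t2,t3,t5}} U234={{t1,t5},{t2,t3},{t3,t5},{t4,t5},{t1,t4,t5},{t2,t3,t5}}
  U1234={{t1,t5},{t2,t3},{t3,t5},{t4,t5},{t1,t4,t5},{t2,t3,t5}}
C dims 4,6,4,1; δ0: rk_F2 3; δ1: rk_F2 3; δ2: rk_F2 1
degree 0: 4−3−0 = 1 → Ȟ^0 ≅ Z/2
degree 1: 6−3−3 = 0 → Ȟ^1 ≅ 0
degree 2: 4−1−3 = 0 → Ȟ^2 ≅ 0


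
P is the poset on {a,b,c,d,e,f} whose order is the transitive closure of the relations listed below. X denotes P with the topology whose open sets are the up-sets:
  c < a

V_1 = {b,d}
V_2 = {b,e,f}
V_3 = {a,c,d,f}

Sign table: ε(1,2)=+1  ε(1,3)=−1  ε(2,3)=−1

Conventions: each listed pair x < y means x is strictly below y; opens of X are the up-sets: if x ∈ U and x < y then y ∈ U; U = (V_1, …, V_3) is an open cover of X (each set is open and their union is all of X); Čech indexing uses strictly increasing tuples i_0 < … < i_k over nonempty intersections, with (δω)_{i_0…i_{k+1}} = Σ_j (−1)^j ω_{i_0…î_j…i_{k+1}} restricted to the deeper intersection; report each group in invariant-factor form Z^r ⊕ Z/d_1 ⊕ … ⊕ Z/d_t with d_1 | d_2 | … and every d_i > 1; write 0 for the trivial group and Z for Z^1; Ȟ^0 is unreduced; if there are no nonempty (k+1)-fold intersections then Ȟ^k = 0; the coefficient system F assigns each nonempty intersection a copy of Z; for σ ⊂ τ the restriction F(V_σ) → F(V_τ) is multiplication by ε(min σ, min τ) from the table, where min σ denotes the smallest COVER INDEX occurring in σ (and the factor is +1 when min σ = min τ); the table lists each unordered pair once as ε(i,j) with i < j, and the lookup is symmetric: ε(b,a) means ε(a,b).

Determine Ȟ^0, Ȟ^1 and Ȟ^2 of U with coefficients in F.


Ȟ^0 = Z, Ȟ^1 = Z, Ȟ^2 = 0

nerve of the cover:
  V12={b} V13={d} V23={f}
C dims 3,3; δ0: rk 2, SNF 1^2
Ȟ^0 = (3 − 2) − 0 = 1, so Ȟ^0 ≅ Z
Ȟ^1 = (3 − 0) − 2 = 1, so Ȟ^1 ≅ Z
Ȟ^2 = (0 − 0) − 0 = 0, so Ȟ^2 ≅ 0


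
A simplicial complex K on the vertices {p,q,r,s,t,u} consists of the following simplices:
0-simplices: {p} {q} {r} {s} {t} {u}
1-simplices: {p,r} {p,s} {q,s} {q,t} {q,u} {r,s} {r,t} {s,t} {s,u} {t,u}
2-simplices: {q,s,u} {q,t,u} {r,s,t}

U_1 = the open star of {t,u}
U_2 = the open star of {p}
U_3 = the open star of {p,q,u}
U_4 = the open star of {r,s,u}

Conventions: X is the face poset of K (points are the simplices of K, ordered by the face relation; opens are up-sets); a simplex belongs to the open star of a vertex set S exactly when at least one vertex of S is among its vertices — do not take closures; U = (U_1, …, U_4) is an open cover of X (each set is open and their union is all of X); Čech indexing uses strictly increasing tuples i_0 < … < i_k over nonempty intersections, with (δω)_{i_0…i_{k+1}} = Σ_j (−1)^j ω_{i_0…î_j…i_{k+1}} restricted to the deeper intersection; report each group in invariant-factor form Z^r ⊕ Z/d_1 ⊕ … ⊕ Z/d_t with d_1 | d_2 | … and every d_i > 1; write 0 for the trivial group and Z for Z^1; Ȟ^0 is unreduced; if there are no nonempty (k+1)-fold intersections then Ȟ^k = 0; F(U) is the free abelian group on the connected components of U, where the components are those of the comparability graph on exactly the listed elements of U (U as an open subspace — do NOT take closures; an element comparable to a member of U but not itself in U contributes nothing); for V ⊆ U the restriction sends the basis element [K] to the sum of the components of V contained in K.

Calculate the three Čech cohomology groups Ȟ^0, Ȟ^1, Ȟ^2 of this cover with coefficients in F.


nerve simplices:
  U1={{t},{u},{q,t},{q,u},{r,t},{s,t},{s,u},{t,u},{q,s,u},{q,t,u},{r,s,t}} U2={{p},{p,r},{p,s}} U3={{p},{q},{u},{p,r},{p,s},{q,s},{q,t},{q,u},{s,u},{t,u},{q,s,u},{q,t,u}} U4={{r},{s},{u},{p,r},{p,s},{q,s},{q,u},{r,s},{r,t},{s,t},{s,u},{t,u},{q,s,u},{q,t,u},{r,s,t}}
  U13={{u},{q,t},{q,u},{s,u},{t,u},{q,s,u},{q,t,u}} U14={{u},{q,u},{r,t},{s,t},{s,u},{t,u},{q,s,u},{q,t,u},{r,s,t}} U23={{p},{p,r},{p,s}} U24={{p,r},{p,s}} U34={{u},{p,r},{p,s},{q,s},{q,u},{s,u},{t,u},{q,s,u},{q,t,u}}
  U134={{u},{q,u},{s,u},{t,u},{q,s,u},{q,t,u}} U234={{p,r},{p,s}}
components per intersection:
  U1: {{t},{u},{q,t},{q,u},{r,t},{s,t},{s,u},{t,u},{q,s,u},{q,t,u},{r,s,t}}
  U2: {{p},{p,r},{p,s}}
  U3: {{p},{p,r},{p,s}} {{q},{u},{q,s},{q,t},{q,u},{s,u},{t,u},{q,s,u},{q,t,u}}
  U4: {{r},{s},{u},{p,r},{p,s},{q,s},{q,u},{r,s},{r,t},{s,t},{s,u},{t,u},{q,s,u},{q,t,u},{r,s,t}}
  U13: {{u},{q,t},{q,u},{s,u},{t,u},{q,s,u},{q,t,u}}
  U14: {{u},{q,u},{s,u},{t,u},{q,s,u},{q,t,u}} {{r,t},{s,t},{r,s,t}}
  U23: {{p},{p,r},{p,s}}
  U24: {{p,r}} {{p,s}}
  U34: {{u},{q,s},{q,u},{s,u},{t,u},{q,s,u},{q,t,u}} {{p,r}} {{p,s}}
  U134: {{u},{q,u},{s,u},{t,u},{q,s,u},{q,t,u}}
  U234: {{p,r}} {{p,s}}
C dims 5,9,3; δ0: rk 4, SNF 1^4; δ1: rk 3, SNF 1^3
degree 0: 5−4−0 = 1 → Ȟ^0 ≅ Z
degree 1: 9−3−4 = 2 → Ȟ^1 ≅ Z^2
degree 2: 3−0−3 = 0 → Ȟ^2 ≅ 0

Ȟ^0 = Z, Ȟ^1 = Z^2, Ȟ^2 = 0


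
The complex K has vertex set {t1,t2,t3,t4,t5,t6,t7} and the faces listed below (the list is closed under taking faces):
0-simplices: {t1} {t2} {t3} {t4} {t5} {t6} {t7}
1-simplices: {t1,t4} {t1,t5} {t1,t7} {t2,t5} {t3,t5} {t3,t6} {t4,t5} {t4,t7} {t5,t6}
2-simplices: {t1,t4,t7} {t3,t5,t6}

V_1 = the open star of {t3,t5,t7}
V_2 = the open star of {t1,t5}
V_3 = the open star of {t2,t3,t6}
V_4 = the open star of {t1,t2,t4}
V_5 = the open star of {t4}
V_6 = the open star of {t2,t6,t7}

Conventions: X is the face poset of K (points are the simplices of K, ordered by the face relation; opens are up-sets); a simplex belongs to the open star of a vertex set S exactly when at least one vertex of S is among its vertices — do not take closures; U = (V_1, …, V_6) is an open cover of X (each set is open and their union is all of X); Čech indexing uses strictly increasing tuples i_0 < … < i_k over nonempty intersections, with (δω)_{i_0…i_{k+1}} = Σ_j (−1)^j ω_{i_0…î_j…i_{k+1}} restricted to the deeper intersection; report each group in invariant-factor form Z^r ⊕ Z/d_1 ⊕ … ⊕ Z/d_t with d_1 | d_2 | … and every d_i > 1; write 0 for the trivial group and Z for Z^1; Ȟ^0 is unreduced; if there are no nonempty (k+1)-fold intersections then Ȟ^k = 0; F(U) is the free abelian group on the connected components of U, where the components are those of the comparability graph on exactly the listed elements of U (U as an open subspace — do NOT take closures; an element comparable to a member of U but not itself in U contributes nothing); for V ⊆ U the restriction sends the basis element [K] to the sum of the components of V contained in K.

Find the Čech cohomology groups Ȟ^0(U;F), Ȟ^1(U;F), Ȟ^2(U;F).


Ȟ^0 = Z,  Ȟ^1 = Z,  Ȟ^2 = 0

nerve of the cover:
  V1={{t3},{t5},{t7},{t1,t5},{t1,t7},{t2,t5},{t3,t5},{t3,t6},{t4,t5},{t4,t7},{t5,t6},{t1,t4,t7},{t3,t5,t6}} V2={{t1},{t5},{t1,t4},{t1,t5},{t1,t7},{t2,t5},{t3,t5},{t4,t5},{t5,t6},{t1,t4,t7},{t3,t5,t6}} V3={{t2},{t3},{t6},{t2,t5},{t3,t5},{t3,t6},{t5,t6},{t3,t5,t6}} V4={{t1},{t2},{t4},{t1,t4},{t1,t5},{t1,t7},{t2,t5},{t4,t5},{t4,t7},{t1,t4,t7}} V5={{t4},{t1,t4},{t4,t5},{t4,t7},{t1,t4,t7}} V6={{t2},{t6},{t7},{t1,t7},{t2,t5},{t3,t6},{t4,t7},{t5,t6},{t1,t4,t7},{t3,t5,t6}}
  V12={{t5},{t1,t5},{t1,t7},{t2,t5},{t3,t5},{t4,t5},{t5,t6},{t1,t4,t7},{t3,t5,t6}} V13={{t3},{t2,t5},{t3,t5},{t3,t6},{t5,t6},{t3,t5,t6}} V14={{t1,t5},{t1,t7},{t2,t5},{t4,t5},{t4,t7},{t1,t4,t7}} V15={{t4,t5},{t4,t7},{t1,t4,t7}} V16={{t7},{t1,t7},{t2,t5},{t3,t6},{t4,t7},{t5,t6},{t1,t4,t7},{t3,t5,t6}} V23={{t2,t5},{t3,t5},{t5,t6},{t3,t5,t6}} V24={{t1},{t1,t4},{t1,t5},{t1,t7},{t2,t5},{t4,t5},{t1,t4,t7}} V25={{t1,t4},{t4,t5},{t1,t4,t7}} V26={{t1,t7},{t2,t5},{t5,t6},{t1,t4,t7},{t3,t5,t6}} V34={{t2},{t2,t5}} V36={{t2},{t6},{t2,t5},{t3,t6},{t5,t6},{t3,t5,t6}} V45={{t4},{t1,t4},{t4,t5},{t4,t7},{t1,t4,t7}} V46={{t2},{t1,t7},{t2,t5},{t4,t7},{t1,t4,t7}} V56={{t4,t7},{t1,t4,t7}}
  V123={{t2,t5},{t3,t5},{t5,t6},{t3,t5,t6}} V124={{t1,t5},{t1,t7},{t2,t5},{t4,t5},{t1,t4,t7}} V125={{t4,t5},{t1,t4,t7}} V126={{t1,t7},{t2,t5},{t5,t6},{t1,t4,t7},{t3,t5,t6}} V134={{t2,t5}} V136={{t2,t5},{t3,t6},{t5,t6},{t3,t5,t6}} V145={{t4,t5},{t4,t7},{t1,t4,t7}} V146={{t1,t7},{t2,t5},{t4,t7},{t1,t4,t7}} V156={{t4,t7},{t1,t4,t7}} V234={{t2,t5}} V236={{t2,t5},{t5,t6},{t3,t5,t6}} V245={{t1,t4},{t4,t5},{t1,t4,t7}} V246={{t1,t7},{t2,t5},{t1,t4,t7}} V256={{t1,t4,t7}} V346={{t2},{t2,t5}} V456={{t4,t7},{t1,t4,t7}}
  V1234={{t2,t5}} V1236={{t2,t5},{t5,t6},{t3,t5,t6}} V1245={{t4,t5},{t1,t4,t7}} V1246={{t1,t7},{t2,t5},{t1,t4,t7}} V1256={{t1,t4,t7}} V1346={{t2,t5}} V1456={{t4,t7},{t1,t4,t7}} V2346={{t2,t5}} V2456={{t1,t4,t7}}
  V12346={{t2,t5}} V12456={{t1,t4,t7}}
components per intersection:
  V1: {{t3},{t5},{t1,t5},{t2,t5},{t3,t5},{t3,t6},{t4,t5},{t5,t6},{t3,t5,t6}} {{t7},{t1,t7},{t4,t7},{t1,t4,t7}}
  V2: {{t1},{t5},{t1,t4},{t1,t5},{t1,t7},{t2,t5},{t3,t5},{t4,t5},{t5,t6},{t1,t4,t7},{t3,t5,t6}}
  V3: {{t2},{t2,t5}} {{t3},{t6},{t3,t5},{t3,t6},{t5,t6},{t3,t5,t6}}
  V4: {{t1},{t4},{t1,t4},{t1,t5},{t1,t7},{t4,t5},{t4,t7},{t1,t4,t7}} {{t2},{t2,t5}}
  V5: {{t4},{t1,t4},{t4,t5},{t4,t7},{t1,t4,t7}}
  V6: {{t2},{t2,t5}} {{t6},{t3,t6},{t5,t6},{t3,t5,t6}} {{t7},{t1,t7},{t4,t7},{t1,t4,t7}}
  V12: {{t5},{t1,t5},{t2,t5},{t3,t5},{t4,t5},{t5,t6},{t3,t5,t6}} {{t1,t7},{t1,t4,t7}}
  V13: {{t3},{t3,t5},{t3,t6},{t5,t6},{t3,t5,t6}} {{t2,t5}}
  V14: {{t1,t5}} {{t1,t7},{t4,t7},{t1,t4,t7}} {{t2,t5}} {{t4,t5}}
  V15: {{t4,t5}} {{t4,t7},{t1,t4,t7}}
  V16: {{t7},{t1,t7},{t4,t7},{t1,t4,t7}} {{t2,t5}} {{t3,t6},{t5,t6},{t3,t5,t6}}
  V23: {{t2,t5}} {{t3,t5},{t5,t6},{t3,t5,t6}}
  V24: {{t1},{t1,t4},{t1,t5},{t1,t7},{t1,t4,t7}} {{t2,t5}} {{t4,t5}}
  V25: {{t1,t4},{t1,t4,t7}} {{t4,t5}}
  V26: {{t1,t7},{t1,t4,t7}} {{t2,t5}} {{t5,t6},{t3,t5,t6}}
  V34: {{t2},{t2,t5}}
  V36: {{t2},{t2,t5}} {{t6},{t3,t6},{t5,t6},{t3,t5,t6}}
  V45: {{t4},{t1,t4},{t4,t5},{t4,t7},{t1,t4,t7}}
  V46: {{t2},{t2,t5}} {{t1,t7},{t4,t7},{t1,t4,t7}}
  V56: {{t4,t7},{t1,t4,t7}}
  V123: {{t2,t5}} {{t3,t5},{t5,t6},{t3,t5,t6}}
  V124: {{t1,t5}} {{t1,t7},{t1,t4,t7}} {{t2,t5}} {{t4,t5}}
  V125: {{t4,t5}} {{t1,t4,t7}}
  V126: {{t1,t7},{t1,t4,t7}} {{t2,t5}} {{t5,t6},{t3,t5,t6}}
  V134: {{t2,t5}}
  V136: {{t2,t5}} {{t3,t6},{t5,t6},{t3,t5,t6}}
  V145: {{t4,t5}} {{t4,t7},{t1,t4,t7}}
  V146: {{t1,t7},{t4,t7},{t1,t4,t7}} {{t2,t5}}
  V156: {{t4,t7},{t1,t4,t7}}
  V234: {{t2,t5}}
  V236: {{t2,t5}} {{t5,t6},{t3,t5,t6}}
  V245: {{t1,t4},{t1,t4,t7}} {{t4,t5}}
  V246: {{t1,t7},{t1,t4,t7}} {{t2,t5}}
  V256: {{t1,t4,t7}}
  V346: {{t2},{t2,t5}}
  V456: {{t4,t7},{t1,t4,t7}}
  V1234: {{t2,t5}}
  V1236: {{t2,t5}} {{t5,t6},{t3,t5,t6}}
  V1245: {{t4,t5}} {{t1,t4,t7}}
  V1246: {{t1,t7},{t1,t4,t7}} {{t2,t5}}
  V1256: {{t1,t4,t7}}
  V1346: {{t2,t5}}
  V1456: {{t4,t7},{t1,t4,t7}}
  V2346: {{t2,t5}}
  V2456: {{t1,t4,t7}}
  V12346: {{t2,t5}}
  V12456: {{t1,t4,t7}}
C dims 11,30,29,12; δ0: rk 10, SNF 1^10; δ1: rk 19, SNF 1^19; δ2: rk 10, SNF 1^10
Ȟ^0 = (11 − 10) − 0 = 1, so Ȟ^0 ≅ Z
Ȟ^1 = (30 − 19) − 10 = 1, so Ȟ^1 ≅ Z
Ȟ^2 = (29 − 10) − 19 = 0, so Ȟ^2 ≅ 0


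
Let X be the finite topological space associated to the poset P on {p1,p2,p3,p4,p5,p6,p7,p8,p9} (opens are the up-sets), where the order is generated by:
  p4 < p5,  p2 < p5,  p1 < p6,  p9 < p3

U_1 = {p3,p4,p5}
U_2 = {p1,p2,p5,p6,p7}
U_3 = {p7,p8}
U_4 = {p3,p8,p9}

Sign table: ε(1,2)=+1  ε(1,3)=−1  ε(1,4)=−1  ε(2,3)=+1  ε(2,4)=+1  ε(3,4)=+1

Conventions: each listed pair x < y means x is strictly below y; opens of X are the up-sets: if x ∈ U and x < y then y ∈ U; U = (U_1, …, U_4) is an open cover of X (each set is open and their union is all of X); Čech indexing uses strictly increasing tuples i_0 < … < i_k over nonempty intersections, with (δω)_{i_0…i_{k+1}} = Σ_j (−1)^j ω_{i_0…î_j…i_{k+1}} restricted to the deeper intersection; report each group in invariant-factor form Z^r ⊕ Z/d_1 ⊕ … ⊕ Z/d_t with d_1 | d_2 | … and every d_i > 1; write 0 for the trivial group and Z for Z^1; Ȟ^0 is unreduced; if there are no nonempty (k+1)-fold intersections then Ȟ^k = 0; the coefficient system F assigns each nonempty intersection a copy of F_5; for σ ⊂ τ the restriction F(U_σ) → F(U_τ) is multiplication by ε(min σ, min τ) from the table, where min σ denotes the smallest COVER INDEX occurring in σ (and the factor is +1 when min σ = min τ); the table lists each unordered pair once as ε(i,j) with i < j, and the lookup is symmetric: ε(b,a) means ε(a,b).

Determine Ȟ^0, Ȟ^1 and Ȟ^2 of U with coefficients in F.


Ȟ^0 ≅ 0, Ȟ^1 ≅ 0, Ȟ^2 ≅ 0

nonempty overlaps:
  U12={p5} U14={p3} U23={p7} U34={p8}
C dims 4,4; δ0: rk_F5 4
degree 0: 4−4−0 = 0 → Ȟ^0 ≅ 0
degree 1: 4−0−4 = 0 → Ȟ^1 ≅ 0
degree 2: 0−0−0 = 0 → Ȟ^2 ≅ 0


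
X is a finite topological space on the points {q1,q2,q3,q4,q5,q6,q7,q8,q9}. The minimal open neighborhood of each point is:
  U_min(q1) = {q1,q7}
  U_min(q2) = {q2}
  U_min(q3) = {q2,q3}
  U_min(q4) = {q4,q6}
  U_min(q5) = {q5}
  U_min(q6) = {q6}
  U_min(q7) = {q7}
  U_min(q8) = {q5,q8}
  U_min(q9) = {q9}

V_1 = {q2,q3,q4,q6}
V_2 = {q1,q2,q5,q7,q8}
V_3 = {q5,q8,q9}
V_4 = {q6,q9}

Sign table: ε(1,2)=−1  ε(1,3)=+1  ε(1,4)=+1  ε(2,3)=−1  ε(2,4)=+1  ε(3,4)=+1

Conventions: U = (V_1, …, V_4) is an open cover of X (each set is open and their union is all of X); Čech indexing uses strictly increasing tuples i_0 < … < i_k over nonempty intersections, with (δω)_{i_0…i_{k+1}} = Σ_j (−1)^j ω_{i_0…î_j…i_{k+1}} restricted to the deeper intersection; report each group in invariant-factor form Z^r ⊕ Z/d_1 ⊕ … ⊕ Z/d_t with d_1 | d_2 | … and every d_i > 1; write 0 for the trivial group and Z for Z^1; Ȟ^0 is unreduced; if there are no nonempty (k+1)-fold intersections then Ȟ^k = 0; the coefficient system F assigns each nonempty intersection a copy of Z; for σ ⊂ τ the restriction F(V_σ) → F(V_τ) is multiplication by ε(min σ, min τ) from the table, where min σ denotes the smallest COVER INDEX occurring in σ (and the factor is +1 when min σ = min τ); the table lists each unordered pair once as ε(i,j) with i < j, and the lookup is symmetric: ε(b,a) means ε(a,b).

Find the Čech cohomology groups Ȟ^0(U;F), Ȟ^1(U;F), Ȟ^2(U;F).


Ȟ^0 ≅ Z, Ȟ^1 ≅ Z, Ȟ^2 ≅ 0

nerve of the cover:
  V12={q2} V14={q6} V23={q5,q8} V34={q9}
C dims 4,4; δ0: rk 3, SNF 1^3
Ȟ^0 = (4 − 3) − 0 = 1, so Ȟ^0 ≅ Z
Ȟ^1 = (4 − 0) − 3 = 1, so Ȟ^1 ≅ Z
Ȟ^2 = (0 − 0) − 0 = 0, so Ȟ^2 ≅ 0


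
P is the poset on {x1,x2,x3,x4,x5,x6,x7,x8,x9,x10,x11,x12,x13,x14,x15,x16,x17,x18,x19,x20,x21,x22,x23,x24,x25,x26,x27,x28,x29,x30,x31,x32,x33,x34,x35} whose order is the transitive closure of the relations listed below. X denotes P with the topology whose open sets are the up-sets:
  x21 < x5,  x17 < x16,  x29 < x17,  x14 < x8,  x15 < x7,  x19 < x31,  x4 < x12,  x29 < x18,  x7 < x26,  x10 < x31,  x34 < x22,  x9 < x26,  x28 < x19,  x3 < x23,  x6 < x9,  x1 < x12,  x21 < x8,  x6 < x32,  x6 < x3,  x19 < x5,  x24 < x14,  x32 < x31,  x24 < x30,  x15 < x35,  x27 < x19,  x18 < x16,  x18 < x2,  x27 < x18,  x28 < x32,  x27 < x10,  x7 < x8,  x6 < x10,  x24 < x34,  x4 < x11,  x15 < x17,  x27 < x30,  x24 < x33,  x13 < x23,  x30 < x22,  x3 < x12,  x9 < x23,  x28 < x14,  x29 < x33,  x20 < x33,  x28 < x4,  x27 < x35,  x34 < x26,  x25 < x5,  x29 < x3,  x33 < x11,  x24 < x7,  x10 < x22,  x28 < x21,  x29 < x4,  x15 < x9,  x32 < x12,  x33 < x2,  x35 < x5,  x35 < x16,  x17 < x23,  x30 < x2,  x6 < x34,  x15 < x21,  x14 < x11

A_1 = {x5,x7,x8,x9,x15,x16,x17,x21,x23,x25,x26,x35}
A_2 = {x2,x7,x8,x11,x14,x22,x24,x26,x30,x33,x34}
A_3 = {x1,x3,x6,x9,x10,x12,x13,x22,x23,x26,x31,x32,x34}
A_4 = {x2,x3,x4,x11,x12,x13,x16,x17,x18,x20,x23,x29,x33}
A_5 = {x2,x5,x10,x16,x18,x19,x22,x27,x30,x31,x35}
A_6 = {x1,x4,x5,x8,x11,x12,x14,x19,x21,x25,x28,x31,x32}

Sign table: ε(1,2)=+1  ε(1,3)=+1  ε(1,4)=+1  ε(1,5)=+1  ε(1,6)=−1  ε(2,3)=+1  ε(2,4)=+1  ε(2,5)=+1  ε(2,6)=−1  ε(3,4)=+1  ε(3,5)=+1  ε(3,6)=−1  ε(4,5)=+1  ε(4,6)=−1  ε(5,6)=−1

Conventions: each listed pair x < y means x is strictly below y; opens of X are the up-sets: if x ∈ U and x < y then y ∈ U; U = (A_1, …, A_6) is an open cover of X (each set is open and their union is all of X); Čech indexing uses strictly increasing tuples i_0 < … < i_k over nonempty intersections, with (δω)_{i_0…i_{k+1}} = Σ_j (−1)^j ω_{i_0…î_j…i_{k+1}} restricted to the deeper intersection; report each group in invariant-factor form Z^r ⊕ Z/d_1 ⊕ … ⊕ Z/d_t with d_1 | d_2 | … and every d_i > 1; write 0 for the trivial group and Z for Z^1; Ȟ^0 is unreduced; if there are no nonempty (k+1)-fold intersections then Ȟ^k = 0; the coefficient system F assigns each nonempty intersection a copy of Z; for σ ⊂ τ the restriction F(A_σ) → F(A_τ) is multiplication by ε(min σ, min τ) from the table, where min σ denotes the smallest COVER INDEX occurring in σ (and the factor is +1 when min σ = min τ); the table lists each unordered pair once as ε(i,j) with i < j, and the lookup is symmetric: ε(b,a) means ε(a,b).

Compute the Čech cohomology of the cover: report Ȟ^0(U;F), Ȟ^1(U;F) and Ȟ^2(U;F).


cover nerve:
  A12={x7,x8,x26} A13={x9,x23,x26} A14={x16,x17,x23} A15={x5,x16,x35} A16={x5,x8,x21,x25} A23={x22,x26,x34} A24={x2,x11,x33} A25={x2,x22,x30} A26={x8,x11,x14} A34={x3,x12,x13,x23} A35={x10,x22,x31} A36={x1,x12,x31,x32} A45={x2,x16,x18} A46={x4,x11,x12} A56={x5,x19,x31}
  A123={x26} A126={x8} A134={x23} A145={x16} A156={x5} A235={x22} A245={x2} A246={x11} A346={x12} A356={x31}
C dims 6,15,10; δ0: rk 5, SNF 1^5; δ1: rk 10, SNF 1^9·2
Ȟ^0: (6−5)−0=1 ⇒ Z
Ȟ^1: (15−10)−5=0 ⇒ 0
Ȟ^2: (10−0)−10=0 plus torsion [2] ⇒ Z/2

Ȟ^0 = Z,  Ȟ^1 = 0,  Ȟ^2 = Z/2


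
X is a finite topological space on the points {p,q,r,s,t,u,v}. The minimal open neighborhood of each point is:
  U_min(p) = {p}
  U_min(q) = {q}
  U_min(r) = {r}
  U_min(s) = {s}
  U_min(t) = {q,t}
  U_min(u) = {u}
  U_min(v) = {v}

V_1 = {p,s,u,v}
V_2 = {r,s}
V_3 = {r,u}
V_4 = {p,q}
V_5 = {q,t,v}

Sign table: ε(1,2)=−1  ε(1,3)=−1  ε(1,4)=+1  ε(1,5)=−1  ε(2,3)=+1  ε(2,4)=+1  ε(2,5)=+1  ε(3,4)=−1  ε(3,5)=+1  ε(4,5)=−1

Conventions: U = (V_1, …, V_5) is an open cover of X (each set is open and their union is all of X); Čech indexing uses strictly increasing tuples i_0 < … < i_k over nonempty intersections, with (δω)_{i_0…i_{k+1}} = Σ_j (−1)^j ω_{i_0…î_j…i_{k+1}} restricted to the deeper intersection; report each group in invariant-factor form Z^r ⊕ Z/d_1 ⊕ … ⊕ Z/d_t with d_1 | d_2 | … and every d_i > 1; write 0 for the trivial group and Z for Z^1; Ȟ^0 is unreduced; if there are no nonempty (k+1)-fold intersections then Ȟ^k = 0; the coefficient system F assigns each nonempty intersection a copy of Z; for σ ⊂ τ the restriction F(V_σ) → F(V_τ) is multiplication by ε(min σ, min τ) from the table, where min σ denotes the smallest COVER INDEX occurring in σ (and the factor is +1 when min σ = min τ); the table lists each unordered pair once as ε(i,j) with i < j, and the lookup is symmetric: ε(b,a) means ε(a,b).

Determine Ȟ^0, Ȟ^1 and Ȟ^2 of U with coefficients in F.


Ȟ^0(U;F) ≅ Z, Ȟ^1(U;F) ≅ Z^2 and Ȟ^2(U;F) ≅ 0

cover nerve:
  V12={s} V13={u} V14={p} V15={v} V23={r} V45={q}
C dims 5,6; δ0: rk 4, SNF 1^4
Ȟ^0: (5−4)−0=1 ⇒ Z
Ȟ^1: (6−0)−4=2 ⇒ Z^2
Ȟ^2: (0−0)−0=0 ⇒ 0
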